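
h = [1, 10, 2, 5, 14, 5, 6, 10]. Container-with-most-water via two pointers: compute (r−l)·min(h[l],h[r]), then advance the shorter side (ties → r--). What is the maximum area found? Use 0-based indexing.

[0,7] min(1,10)*7=7 best=7 * → l++
[1,7] min(10,10)*6=60 best=60 * → r--
[1,6] min(10,6)*5=30 best=60 → r--
[1,5] min(10,5)*4=20 best=60 → r--
[1,4] min(10,14)*3=30 best=60 → l++
[2,4] min(2,14)*2=4 best=60 → l++
[3,4] min(5,14)*1=5 best=60 → l++

max area = 60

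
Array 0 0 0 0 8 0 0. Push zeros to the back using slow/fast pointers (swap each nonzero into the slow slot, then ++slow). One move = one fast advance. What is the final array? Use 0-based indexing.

slow=0 fast=0: a[fast]=0, fast++
slow=0 fast=1: a[fast]=0, fast++
slow=0 fast=2: a[fast]=0, fast++
slow=0 fast=3: a[fast]=0, fast++
slow=0 fast=4: a[fast]=8≠0 swap→a[0]=8, slow++,fast++
slow=1 fast=5: a[fast]=0, fast++
slow=1 fast=6: a[fast]=0, fast++

[8, 0, 0, 0, 0, 0, 0]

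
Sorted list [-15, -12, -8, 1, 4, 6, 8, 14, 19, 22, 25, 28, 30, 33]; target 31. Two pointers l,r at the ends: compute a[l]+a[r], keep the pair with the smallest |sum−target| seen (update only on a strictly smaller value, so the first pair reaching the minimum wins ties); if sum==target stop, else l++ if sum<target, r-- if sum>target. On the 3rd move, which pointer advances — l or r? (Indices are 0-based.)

l

l=0 r=13: -15+33=18 d=13 *, l++
l=1 r=13: -12+33=21 d=10 *, l++
l=2 r=13: -8+33=25 d=6 *, l++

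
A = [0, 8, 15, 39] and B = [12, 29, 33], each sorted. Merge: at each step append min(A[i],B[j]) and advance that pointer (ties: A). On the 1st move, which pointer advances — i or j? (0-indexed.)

i

i=0 j=0: A[i]=0<=B[j]=12 take 0, i++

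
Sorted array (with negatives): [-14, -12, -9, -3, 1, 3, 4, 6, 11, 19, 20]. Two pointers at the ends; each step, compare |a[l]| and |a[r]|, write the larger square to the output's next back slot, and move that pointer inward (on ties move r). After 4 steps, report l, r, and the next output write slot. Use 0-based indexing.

l=2, r=8, next write slot=6

l=0 r=10: |-14|<=|20| out[10]=400, r--
l=0 r=9: |-14|<=|19| out[9]=361, r--
l=0 r=8: |-14|>|11| out[8]=196, l++
l=1 r=8: |-12|>|11| out[7]=144, l++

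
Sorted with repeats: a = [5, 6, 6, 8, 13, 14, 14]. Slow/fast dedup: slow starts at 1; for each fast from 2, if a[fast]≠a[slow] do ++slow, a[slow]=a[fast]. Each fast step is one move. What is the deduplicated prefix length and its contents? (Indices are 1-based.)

(s=1,f=2) a[fast]=6≠a[slow]=5 write a[2]=6 → slow++,fast++
(s=2,f=3) a[fast]=6=a[slow] dup → fast++
(s=2,f=4) a[fast]=8≠a[slow]=6 write a[3]=8 → slow++,fast++
(s=3,f=5) a[fast]=13≠a[slow]=8 write a[4]=13 → slow++,fast++
(s=4,f=6) a[fast]=14≠a[slow]=13 write a[5]=14 → slow++,fast++
(s=5,f=7) a[fast]=14=a[slow] dup → fast++

length 5; prefix = [5, 6, 8, 13, 14]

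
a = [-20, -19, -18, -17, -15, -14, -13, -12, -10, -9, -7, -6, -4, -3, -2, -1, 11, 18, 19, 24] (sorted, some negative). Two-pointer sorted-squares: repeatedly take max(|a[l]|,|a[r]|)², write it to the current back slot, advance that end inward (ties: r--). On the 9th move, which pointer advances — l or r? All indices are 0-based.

[0,19] |-20|<=|24| out[19]=576 → r--
[0,18] |-20|>|19| out[18]=400 → l++
[1,18] |-19|<=|19| out[17]=361 → r--
[1,17] |-19|>|18| out[16]=361 → l++
[2,17] |-18|<=|18| out[15]=324 → r--
[2,16] |-18|>|11| out[14]=324 → l++
[3,16] |-17|>|11| out[13]=289 → l++
[4,16] |-15|>|11| out[12]=225 → l++
[5,16] |-14|>|11| out[11]=196 → l++

l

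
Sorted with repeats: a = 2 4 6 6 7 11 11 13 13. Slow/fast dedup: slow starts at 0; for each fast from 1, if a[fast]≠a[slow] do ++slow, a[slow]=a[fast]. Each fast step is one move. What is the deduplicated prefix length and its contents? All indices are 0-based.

length 6; prefix = [2, 4, 6, 7, 11, 13]

(s=0,f=1) a[fast]=4≠a[slow]=2 write a[1]=4 → slow++,fast++
(s=1,f=2) a[fast]=6≠a[slow]=4 write a[2]=6 → slow++,fast++
(s=2,f=3) a[fast]=6=a[slow] dup → fast++
(s=2,f=4) a[fast]=7≠a[slow]=6 write a[3]=7 → slow++,fast++
(s=3,f=5) a[fast]=11≠a[slow]=7 write a[4]=11 → slow++,fast++
(s=4,f=6) a[fast]=11=a[slow] dup → fast++
(s=4,f=7) a[fast]=13≠a[slow]=11 write a[5]=13 → slow++,fast++
(s=5,f=8) a[fast]=13=a[slow] dup → fast++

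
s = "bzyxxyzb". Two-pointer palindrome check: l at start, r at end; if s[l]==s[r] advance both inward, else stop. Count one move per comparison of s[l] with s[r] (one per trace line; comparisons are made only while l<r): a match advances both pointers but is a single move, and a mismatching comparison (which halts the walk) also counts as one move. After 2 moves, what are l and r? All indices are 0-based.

[0,7] 'b'=='b' → l++,r--
[1,6] 'z'=='z' → l++,r--

l=2, r=5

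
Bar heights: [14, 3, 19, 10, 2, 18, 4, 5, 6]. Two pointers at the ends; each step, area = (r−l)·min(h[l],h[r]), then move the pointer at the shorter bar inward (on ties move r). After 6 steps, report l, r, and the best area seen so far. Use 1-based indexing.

l=3, r=5, best area=70

l=1 r=9: min(14,6)*8=48 best=48 *, r--
l=1 r=8: min(14,5)*7=35 best=48, r--
l=1 r=7: min(14,4)*6=24 best=48, r--
l=1 r=6: min(14,18)*5=70 best=70 *, l++
l=2 r=6: min(3,18)*4=12 best=70, l++
l=3 r=6: min(19,18)*3=54 best=70, r--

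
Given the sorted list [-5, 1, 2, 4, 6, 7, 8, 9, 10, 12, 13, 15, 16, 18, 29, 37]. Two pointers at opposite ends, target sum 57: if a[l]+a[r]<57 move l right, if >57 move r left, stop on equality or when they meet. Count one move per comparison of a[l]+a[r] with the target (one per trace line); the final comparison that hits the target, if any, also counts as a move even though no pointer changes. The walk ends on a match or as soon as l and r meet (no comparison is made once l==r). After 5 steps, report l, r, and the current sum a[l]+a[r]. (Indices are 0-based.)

l=5, r=15, sum=44

[0,15] -5+37=32 <57 → l++
[1,15] 1+37=38 <57 → l++
[2,15] 2+37=39 <57 → l++
[3,15] 4+37=41 <57 → l++
[4,15] 6+37=43 <57 → l++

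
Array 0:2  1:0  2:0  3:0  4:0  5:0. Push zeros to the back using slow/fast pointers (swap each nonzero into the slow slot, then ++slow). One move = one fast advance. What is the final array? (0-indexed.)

[2, 0, 0, 0, 0, 0]

slow=0 fast=0: a[fast]=2≠0 swap→a[0]=2, slow++,fast++
slow=1 fast=1: a[fast]=0, fast++
slow=1 fast=2: a[fast]=0, fast++
slow=1 fast=3: a[fast]=0, fast++
slow=1 fast=4: a[fast]=0, fast++
slow=1 fast=5: a[fast]=0, fast++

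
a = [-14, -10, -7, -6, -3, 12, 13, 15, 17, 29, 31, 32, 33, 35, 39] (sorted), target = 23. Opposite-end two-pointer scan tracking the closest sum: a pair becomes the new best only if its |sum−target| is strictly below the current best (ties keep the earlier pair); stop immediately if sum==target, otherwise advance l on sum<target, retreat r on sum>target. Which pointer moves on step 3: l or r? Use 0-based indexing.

r

[0,14] -14+39=25 d=2 * → r--
[0,13] -14+35=21 d=2 → l++
[1,13] -10+35=25 d=2 → r--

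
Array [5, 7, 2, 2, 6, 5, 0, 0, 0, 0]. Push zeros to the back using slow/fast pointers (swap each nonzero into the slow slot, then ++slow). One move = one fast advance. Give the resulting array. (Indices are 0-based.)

[5, 7, 2, 2, 6, 5, 0, 0, 0, 0]

(s=0,f=0) a[fast]=5≠0 swap→a[0]=5 → slow++,fast++
(s=1,f=1) a[fast]=7≠0 swap→a[1]=7 → slow++,fast++
(s=2,f=2) a[fast]=2≠0 swap→a[2]=2 → slow++,fast++
(s=3,f=3) a[fast]=2≠0 swap→a[3]=2 → slow++,fast++
(s=4,f=4) a[fast]=6≠0 swap→a[4]=6 → slow++,fast++
(s=5,f=5) a[fast]=5≠0 swap→a[5]=5 → slow++,fast++
(s=6,f=6) a[fast]=0 → fast++
(s=6,f=7) a[fast]=0 → fast++
(s=6,f=8) a[fast]=0 → fast++
(s=6,f=9) a[fast]=0 → fast++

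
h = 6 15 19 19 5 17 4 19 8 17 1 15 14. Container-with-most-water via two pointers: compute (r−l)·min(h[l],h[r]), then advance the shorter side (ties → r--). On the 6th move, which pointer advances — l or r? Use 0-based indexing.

[0,12] min(6,14)*12=72 best=72 * → l++
[1,12] min(15,14)*11=154 best=154 * → r--
[1,11] min(15,15)*10=150 best=154 → r--
[1,10] min(15,1)*9=9 best=154 → r--
[1,9] min(15,17)*8=120 best=154 → l++
[2,9] min(19,17)*7=119 best=154 → r--

r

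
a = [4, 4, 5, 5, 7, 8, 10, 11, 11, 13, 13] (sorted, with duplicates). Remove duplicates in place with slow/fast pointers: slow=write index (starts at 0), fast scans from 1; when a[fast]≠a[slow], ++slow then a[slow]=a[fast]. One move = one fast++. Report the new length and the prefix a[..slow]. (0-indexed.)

length 7; prefix = [4, 5, 7, 8, 10, 11, 13]

(s=0,f=1) a[fast]=4=a[slow] dup → fast++
(s=0,f=2) a[fast]=5≠a[slow]=4 write a[1]=5 → slow++,fast++
(s=1,f=3) a[fast]=5=a[slow] dup → fast++
(s=1,f=4) a[fast]=7≠a[slow]=5 write a[2]=7 → slow++,fast++
(s=2,f=5) a[fast]=8≠a[slow]=7 write a[3]=8 → slow++,fast++
(s=3,f=6) a[fast]=10≠a[slow]=8 write a[4]=10 → slow++,fast++
(s=4,f=7) a[fast]=11≠a[slow]=10 write a[5]=11 → slow++,fast++
(s=5,f=8) a[fast]=11=a[slow] dup → fast++
(s=5,f=9) a[fast]=13≠a[slow]=11 write a[6]=13 → slow++,fast++
(s=6,f=10) a[fast]=13=a[slow] dup → fast++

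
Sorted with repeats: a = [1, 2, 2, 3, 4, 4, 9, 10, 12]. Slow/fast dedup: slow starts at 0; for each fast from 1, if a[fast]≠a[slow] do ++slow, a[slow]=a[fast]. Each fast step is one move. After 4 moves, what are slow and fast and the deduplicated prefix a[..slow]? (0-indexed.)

slow=3, fast=5, prefix=[1, 2, 3, 4]

slow=0 fast=1: a[fast]=2≠a[slow]=1 write a[1]=2, slow++,fast++
slow=1 fast=2: a[fast]=2=a[slow] dup, fast++
slow=1 fast=3: a[fast]=3≠a[slow]=2 write a[2]=3, slow++,fast++
slow=2 fast=4: a[fast]=4≠a[slow]=3 write a[3]=4, slow++,fast++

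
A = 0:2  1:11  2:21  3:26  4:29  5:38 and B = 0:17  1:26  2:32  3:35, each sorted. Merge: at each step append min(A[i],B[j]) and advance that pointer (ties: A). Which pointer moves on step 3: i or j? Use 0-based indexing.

i=0 j=0: A[i]=2<=B[j]=17 take 2, i++
i=1 j=0: A[i]=11<=B[j]=17 take 11, i++
i=2 j=0: A[i]=21>B[j]=17 take 17, j++

j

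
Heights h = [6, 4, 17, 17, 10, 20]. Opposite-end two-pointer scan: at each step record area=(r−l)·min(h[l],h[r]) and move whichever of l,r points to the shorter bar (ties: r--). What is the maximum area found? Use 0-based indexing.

max area = 51

[0,5] min(6,20)*5=30 best=30 * → l++
[1,5] min(4,20)*4=16 best=30 → l++
[2,5] min(17,20)*3=51 best=51 * → l++
[3,5] min(17,20)*2=34 best=51 → l++
[4,5] min(10,20)*1=10 best=51 → l++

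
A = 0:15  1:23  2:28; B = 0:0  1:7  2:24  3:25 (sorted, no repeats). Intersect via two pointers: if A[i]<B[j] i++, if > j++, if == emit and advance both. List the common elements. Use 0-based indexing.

intersection = []

[i=0,j=0] 15>0 → j++
[i=0,j=1] 15>7 → j++
[i=0,j=2] 15<24 → i++
[i=1,j=2] 23<24 → i++
[i=2,j=2] 28>24 → j++
[i=2,j=3] 28>25 → j++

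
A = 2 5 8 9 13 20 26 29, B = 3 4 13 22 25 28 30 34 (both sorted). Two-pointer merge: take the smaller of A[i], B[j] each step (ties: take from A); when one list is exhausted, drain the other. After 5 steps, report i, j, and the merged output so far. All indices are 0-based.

i=3, j=2, merged so far=[2, 3, 4, 5, 8]

i=0 j=0: A[i]=2<=B[j]=3 take 2, i++
i=1 j=0: A[i]=5>B[j]=3 take 3, j++
i=1 j=1: A[i]=5>B[j]=4 take 4, j++
i=1 j=2: A[i]=5<=B[j]=13 take 5, i++
i=2 j=2: A[i]=8<=B[j]=13 take 8, i++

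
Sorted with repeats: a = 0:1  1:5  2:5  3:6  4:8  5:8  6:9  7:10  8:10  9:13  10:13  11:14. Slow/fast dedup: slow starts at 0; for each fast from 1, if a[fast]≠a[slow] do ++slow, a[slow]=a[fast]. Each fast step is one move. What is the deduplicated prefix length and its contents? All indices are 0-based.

length 8; prefix = [1, 5, 6, 8, 9, 10, 13, 14]

(s=0,f=1) a[fast]=5≠a[slow]=1 write a[1]=5 → slow++,fast++
(s=1,f=2) a[fast]=5=a[slow] dup → fast++
(s=1,f=3) a[fast]=6≠a[slow]=5 write a[2]=6 → slow++,fast++
(s=2,f=4) a[fast]=8≠a[slow]=6 write a[3]=8 → slow++,fast++
(s=3,f=5) a[fast]=8=a[slow] dup → fast++
(s=3,f=6) a[fast]=9≠a[slow]=8 write a[4]=9 → slow++,fast++
(s=4,f=7) a[fast]=10≠a[slow]=9 write a[5]=10 → slow++,fast++
(s=5,f=8) a[fast]=10=a[slow] dup → fast++
(s=5,f=9) a[fast]=13≠a[slow]=10 write a[6]=13 → slow++,fast++
(s=6,f=10) a[fast]=13=a[slow] dup → fast++
(s=6,f=11) a[fast]=14≠a[slow]=13 write a[7]=14 → slow++,fast++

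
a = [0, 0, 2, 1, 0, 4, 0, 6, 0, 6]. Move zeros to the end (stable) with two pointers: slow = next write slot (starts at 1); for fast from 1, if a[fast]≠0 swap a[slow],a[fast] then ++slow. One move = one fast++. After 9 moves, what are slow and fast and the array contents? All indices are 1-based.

(s=1,f=1) a[fast]=0 → fast++
(s=1,f=2) a[fast]=0 → fast++
(s=1,f=3) a[fast]=2≠0 swap→a[1]=2 → slow++,fast++
(s=2,f=4) a[fast]=1≠0 swap→a[2]=1 → slow++,fast++
(s=3,f=5) a[fast]=0 → fast++
(s=3,f=6) a[fast]=4≠0 swap→a[3]=4 → slow++,fast++
(s=4,f=7) a[fast]=0 → fast++
(s=4,f=8) a[fast]=6≠0 swap→a[4]=6 → slow++,fast++
(s=5,f=9) a[fast]=0 → fast++

slow=5, fast=10, a=[2, 1, 4, 6, 0, 0, 0, 0, 0, 6]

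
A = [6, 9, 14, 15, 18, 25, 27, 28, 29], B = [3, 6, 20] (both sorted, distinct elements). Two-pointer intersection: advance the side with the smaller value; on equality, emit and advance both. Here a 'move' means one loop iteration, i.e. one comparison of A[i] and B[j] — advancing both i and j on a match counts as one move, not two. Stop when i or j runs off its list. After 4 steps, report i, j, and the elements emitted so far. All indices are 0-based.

i=0 j=0: 6>3, j++
i=0 j=1: 6==6 emit, i++,j++
i=1 j=2: 9<20, i++
i=2 j=2: 14<20, i++

i=3, j=2, emitted=[6]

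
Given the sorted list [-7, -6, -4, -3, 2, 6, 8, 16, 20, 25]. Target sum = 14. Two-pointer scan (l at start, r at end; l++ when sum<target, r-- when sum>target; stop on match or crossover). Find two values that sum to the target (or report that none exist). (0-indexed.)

[0,9] -7+25=18 >14 → r--
[0,8] -7+20=13 <14 → l++
[1,8] -6+20=14 → found

(-6, 20)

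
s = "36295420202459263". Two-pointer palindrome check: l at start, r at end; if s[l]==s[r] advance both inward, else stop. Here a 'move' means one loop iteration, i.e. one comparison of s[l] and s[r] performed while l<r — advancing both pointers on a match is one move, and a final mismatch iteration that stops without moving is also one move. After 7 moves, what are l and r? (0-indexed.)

l=0 r=16: '3'=='3', l++,r--
l=1 r=15: '6'=='6', l++,r--
l=2 r=14: '2'=='2', l++,r--
l=3 r=13: '9'=='9', l++,r--
l=4 r=12: '5'=='5', l++,r--
l=5 r=11: '4'=='4', l++,r--
l=6 r=10: '2'=='2', l++,r--

l=7, r=9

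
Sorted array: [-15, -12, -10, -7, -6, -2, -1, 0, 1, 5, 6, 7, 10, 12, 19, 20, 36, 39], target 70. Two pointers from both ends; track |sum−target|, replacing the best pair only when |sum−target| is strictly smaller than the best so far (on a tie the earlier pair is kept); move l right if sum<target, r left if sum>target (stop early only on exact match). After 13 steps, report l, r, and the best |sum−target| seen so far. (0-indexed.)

l=13, r=17, best |Δ|=21

l=0 r=17: -15+39=24 d=46 *, l++
l=1 r=17: -12+39=27 d=43 *, l++
l=2 r=17: -10+39=29 d=41 *, l++
l=3 r=17: -7+39=32 d=38 *, l++
l=4 r=17: -6+39=33 d=37 *, l++
l=5 r=17: -2+39=37 d=33 *, l++
l=6 r=17: -1+39=38 d=32 *, l++
l=7 r=17: 0+39=39 d=31 *, l++
l=8 r=17: 1+39=40 d=30 *, l++
l=9 r=17: 5+39=44 d=26 *, l++
l=10 r=17: 6+39=45 d=25 *, l++
l=11 r=17: 7+39=46 d=24 *, l++
l=12 r=17: 10+39=49 d=21 *, l++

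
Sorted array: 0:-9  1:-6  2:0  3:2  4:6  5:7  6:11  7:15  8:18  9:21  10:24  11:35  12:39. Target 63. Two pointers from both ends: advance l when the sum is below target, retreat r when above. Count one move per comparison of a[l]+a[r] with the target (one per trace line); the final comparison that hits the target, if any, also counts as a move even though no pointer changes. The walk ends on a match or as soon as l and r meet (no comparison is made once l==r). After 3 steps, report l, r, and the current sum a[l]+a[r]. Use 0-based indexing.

l=3, r=12, sum=41

l=0 r=12: -9+39=30 <63, l++
l=1 r=12: -6+39=33 <63, l++
l=2 r=12: 0+39=39 <63, l++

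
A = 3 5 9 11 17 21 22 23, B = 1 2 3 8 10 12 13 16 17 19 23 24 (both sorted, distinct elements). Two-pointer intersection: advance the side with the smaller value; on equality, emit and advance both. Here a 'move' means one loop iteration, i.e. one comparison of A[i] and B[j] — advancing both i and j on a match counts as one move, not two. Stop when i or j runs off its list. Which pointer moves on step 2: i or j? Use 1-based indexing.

j

[i=1,j=1] 3>1 → j++
[i=1,j=2] 3>2 → j++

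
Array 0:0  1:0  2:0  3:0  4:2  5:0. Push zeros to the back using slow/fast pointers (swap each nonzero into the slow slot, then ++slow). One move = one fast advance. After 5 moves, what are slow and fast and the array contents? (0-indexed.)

(s=0,f=0) a[fast]=0 → fast++
(s=0,f=1) a[fast]=0 → fast++
(s=0,f=2) a[fast]=0 → fast++
(s=0,f=3) a[fast]=0 → fast++
(s=0,f=4) a[fast]=2≠0 swap→a[0]=2 → slow++,fast++

slow=1, fast=5, a=[2, 0, 0, 0, 0, 0]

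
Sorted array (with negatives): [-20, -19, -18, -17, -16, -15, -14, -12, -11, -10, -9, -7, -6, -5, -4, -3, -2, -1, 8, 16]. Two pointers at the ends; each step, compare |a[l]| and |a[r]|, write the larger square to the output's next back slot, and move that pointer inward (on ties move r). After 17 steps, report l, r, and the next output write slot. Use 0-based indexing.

l=15, r=17, next write slot=2

[0,19] |-20|>|16| out[19]=400 → l++
[1,19] |-19|>|16| out[18]=361 → l++
[2,19] |-18|>|16| out[17]=324 → l++
[3,19] |-17|>|16| out[16]=289 → l++
[4,19] |-16|<=|16| out[15]=256 → r--
[4,18] |-16|>|8| out[14]=256 → l++
[5,18] |-15|>|8| out[13]=225 → l++
[6,18] |-14|>|8| out[12]=196 → l++
[7,18] |-12|>|8| out[11]=144 → l++
[8,18] |-11|>|8| out[10]=121 → l++
[9,18] |-10|>|8| out[9]=100 → l++
[10,18] |-9|>|8| out[8]=81 → l++
[11,18] |-7|<=|8| out[7]=64 → r--
[11,17] |-7|>|-1| out[6]=49 → l++
[12,17] |-6|>|-1| out[5]=36 → l++
[13,17] |-5|>|-1| out[4]=25 → l++
[14,17] |-4|>|-1| out[3]=16 → l++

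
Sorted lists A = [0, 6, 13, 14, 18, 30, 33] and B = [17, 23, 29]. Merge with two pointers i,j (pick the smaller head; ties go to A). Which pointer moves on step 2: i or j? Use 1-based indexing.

[i=1,j=1] A[i]=0<=B[j]=17 take 0 → i++
[i=2,j=1] A[i]=6<=B[j]=17 take 6 → i++

i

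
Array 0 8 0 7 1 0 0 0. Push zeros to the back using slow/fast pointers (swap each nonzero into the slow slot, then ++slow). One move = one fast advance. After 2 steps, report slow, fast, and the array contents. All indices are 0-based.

slow=1, fast=2, a=[8, 0, 0, 7, 1, 0, 0, 0]

(s=0,f=0) a[fast]=0 → fast++
(s=0,f=1) a[fast]=8≠0 swap→a[0]=8 → slow++,fast++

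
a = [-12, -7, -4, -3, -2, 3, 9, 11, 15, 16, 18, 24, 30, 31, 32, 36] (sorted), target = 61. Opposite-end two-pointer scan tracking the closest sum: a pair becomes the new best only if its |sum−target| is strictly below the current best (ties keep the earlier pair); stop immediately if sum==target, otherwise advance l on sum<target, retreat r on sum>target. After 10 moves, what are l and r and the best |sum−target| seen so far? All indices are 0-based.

[0,15] -12+36=24 d=37 * → l++
[1,15] -7+36=29 d=32 * → l++
[2,15] -4+36=32 d=29 * → l++
[3,15] -3+36=33 d=28 * → l++
[4,15] -2+36=34 d=27 * → l++
[5,15] 3+36=39 d=22 * → l++
[6,15] 9+36=45 d=16 * → l++
[7,15] 11+36=47 d=14 * → l++
[8,15] 15+36=51 d=10 * → l++
[9,15] 16+36=52 d=9 * → l++

l=10, r=15, best |Δ|=9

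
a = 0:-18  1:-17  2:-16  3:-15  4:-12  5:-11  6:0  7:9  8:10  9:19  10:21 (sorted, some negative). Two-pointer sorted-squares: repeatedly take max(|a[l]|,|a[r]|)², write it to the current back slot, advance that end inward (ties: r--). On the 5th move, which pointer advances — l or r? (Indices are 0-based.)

l

[0,10] |-18|<=|21| out[10]=441 → r--
[0,9] |-18|<=|19| out[9]=361 → r--
[0,8] |-18|>|10| out[8]=324 → l++
[1,8] |-17|>|10| out[7]=289 → l++
[2,8] |-16|>|10| out[6]=256 → l++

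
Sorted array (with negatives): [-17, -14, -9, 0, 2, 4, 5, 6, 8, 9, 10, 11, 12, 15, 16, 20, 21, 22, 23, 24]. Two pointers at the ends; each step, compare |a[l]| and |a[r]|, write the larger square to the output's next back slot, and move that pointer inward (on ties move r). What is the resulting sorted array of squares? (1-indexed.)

[0, 4, 16, 25, 36, 64, 81, 81, 100, 121, 144, 196, 225, 256, 289, 400, 441, 484, 529, 576]

[1,20] |-17|<=|24| out[20]=576 → r--
[1,19] |-17|<=|23| out[19]=529 → r--
[1,18] |-17|<=|22| out[18]=484 → r--
[1,17] |-17|<=|21| out[17]=441 → r--
[1,16] |-17|<=|20| out[16]=400 → r--
[1,15] |-17|>|16| out[15]=289 → l++
[2,15] |-14|<=|16| out[14]=256 → r--
[2,14] |-14|<=|15| out[13]=225 → r--
[2,13] |-14|>|12| out[12]=196 → l++
[3,13] |-9|<=|12| out[11]=144 → r--
[3,12] |-9|<=|11| out[10]=121 → r--
[3,11] |-9|<=|10| out[9]=100 → r--
[3,10] |-9|<=|9| out[8]=81 → r--
[3,9] |-9|>|8| out[7]=81 → l++
[4,9] |0|<=|8| out[6]=64 → r--
[4,8] |0|<=|6| out[5]=36 → r--
[4,7] |0|<=|5| out[4]=25 → r--
[4,6] |0|<=|4| out[3]=16 → r--
[4,5] |0|<=|2| out[2]=4 → r--
[4,4] |0|<=|0| out[1]=0 → r--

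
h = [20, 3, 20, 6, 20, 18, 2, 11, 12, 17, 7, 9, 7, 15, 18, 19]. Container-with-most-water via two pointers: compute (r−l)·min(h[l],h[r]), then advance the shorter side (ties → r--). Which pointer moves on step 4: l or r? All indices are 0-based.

[0,15] min(20,19)*15=285 best=285 * → r--
[0,14] min(20,18)*14=252 best=285 → r--
[0,13] min(20,15)*13=195 best=285 → r--
[0,12] min(20,7)*12=84 best=285 → r--

r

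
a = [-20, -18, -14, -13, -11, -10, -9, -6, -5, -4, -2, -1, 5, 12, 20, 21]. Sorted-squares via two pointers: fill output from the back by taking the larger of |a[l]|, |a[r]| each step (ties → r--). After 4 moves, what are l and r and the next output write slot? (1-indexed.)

l=1 r=16: |-20|<=|21| out[16]=441, r--
l=1 r=15: |-20|<=|20| out[15]=400, r--
l=1 r=14: |-20|>|12| out[14]=400, l++
l=2 r=14: |-18|>|12| out[13]=324, l++

l=3, r=14, next write slot=12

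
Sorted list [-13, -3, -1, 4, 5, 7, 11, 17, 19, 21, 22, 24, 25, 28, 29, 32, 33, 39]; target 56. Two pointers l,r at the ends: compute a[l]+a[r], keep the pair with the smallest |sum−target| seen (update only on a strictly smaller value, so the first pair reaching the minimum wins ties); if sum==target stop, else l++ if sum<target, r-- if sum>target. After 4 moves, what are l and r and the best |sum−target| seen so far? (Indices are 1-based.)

l=5, r=18, best |Δ|=13

[1,18] -13+39=26 d=30 * → l++
[2,18] -3+39=36 d=20 * → l++
[3,18] -1+39=38 d=18 * → l++
[4,18] 4+39=43 d=13 * → l++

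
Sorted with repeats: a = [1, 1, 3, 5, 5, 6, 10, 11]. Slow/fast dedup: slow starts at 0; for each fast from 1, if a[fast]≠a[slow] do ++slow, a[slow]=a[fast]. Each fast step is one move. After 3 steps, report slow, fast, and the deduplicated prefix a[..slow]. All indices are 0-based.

(s=0,f=1) a[fast]=1=a[slow] dup → fast++
(s=0,f=2) a[fast]=3≠a[slow]=1 write a[1]=3 → slow++,fast++
(s=1,f=3) a[fast]=5≠a[slow]=3 write a[2]=5 → slow++,fast++

slow=2, fast=4, prefix=[1, 3, 5]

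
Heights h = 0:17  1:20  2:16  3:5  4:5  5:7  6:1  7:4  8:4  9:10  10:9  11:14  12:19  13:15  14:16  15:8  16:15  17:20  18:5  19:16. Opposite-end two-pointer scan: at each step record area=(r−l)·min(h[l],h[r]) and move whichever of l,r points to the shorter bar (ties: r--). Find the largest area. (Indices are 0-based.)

max area = 320

l=0 r=19: min(17,16)*19=304 best=304 *, r--
l=0 r=18: min(17,5)*18=90 best=304, r--
l=0 r=17: min(17,20)*17=289 best=304, l++
l=1 r=17: min(20,20)*16=320 best=320 *, r--
l=1 r=16: min(20,15)*15=225 best=320, r--
l=1 r=15: min(20,8)*14=112 best=320, r--
l=1 r=14: min(20,16)*13=208 best=320, r--
l=1 r=13: min(20,15)*12=180 best=320, r--
l=1 r=12: min(20,19)*11=209 best=320, r--
l=1 r=11: min(20,14)*10=140 best=320, r--
l=1 r=10: min(20,9)*9=81 best=320, r--
l=1 r=9: min(20,10)*8=80 best=320, r--
l=1 r=8: min(20,4)*7=28 best=320, r--
l=1 r=7: min(20,4)*6=24 best=320, r--
l=1 r=6: min(20,1)*5=5 best=320, r--
l=1 r=5: min(20,7)*4=28 best=320, r--
l=1 r=4: min(20,5)*3=15 best=320, r--
l=1 r=3: min(20,5)*2=10 best=320, r--
l=1 r=2: min(20,16)*1=16 best=320, r--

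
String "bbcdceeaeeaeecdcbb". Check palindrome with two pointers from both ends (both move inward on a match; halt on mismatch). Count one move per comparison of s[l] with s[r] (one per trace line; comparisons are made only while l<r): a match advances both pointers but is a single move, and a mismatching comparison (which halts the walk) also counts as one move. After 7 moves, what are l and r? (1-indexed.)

l=1 r=18: 'b'=='b', l++,r--
l=2 r=17: 'b'=='b', l++,r--
l=3 r=16: 'c'=='c', l++,r--
l=4 r=15: 'd'=='d', l++,r--
l=5 r=14: 'c'=='c', l++,r--
l=6 r=13: 'e'=='e', l++,r--
l=7 r=12: 'e'=='e', l++,r--

l=8, r=11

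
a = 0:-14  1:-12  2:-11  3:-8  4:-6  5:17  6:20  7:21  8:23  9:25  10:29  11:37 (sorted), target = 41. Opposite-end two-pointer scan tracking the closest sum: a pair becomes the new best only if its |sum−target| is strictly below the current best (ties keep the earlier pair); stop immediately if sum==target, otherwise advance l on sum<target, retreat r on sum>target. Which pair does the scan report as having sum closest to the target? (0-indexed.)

[0,11] -14+37=23 d=18 * → l++
[1,11] -12+37=25 d=16 * → l++
[2,11] -11+37=26 d=15 * → l++
[3,11] -8+37=29 d=12 * → l++
[4,11] -6+37=31 d=10 * → l++
[5,11] 17+37=54 d=13 → r--
[5,10] 17+29=46 d=5 * → r--
[5,9] 17+25=42 d=1 * → r--
[5,8] 17+23=40 d=1 → l++
[6,8] 20+23=43 d=2 → r--
[6,7] 20+21=41 d=0 * → stop

pair (20, 21) with sum 41 (|Δ|=0)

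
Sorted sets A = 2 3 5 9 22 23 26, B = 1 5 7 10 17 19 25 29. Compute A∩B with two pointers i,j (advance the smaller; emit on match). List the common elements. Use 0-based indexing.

i=0 j=0: 2>1, j++
i=0 j=1: 2<5, i++
i=1 j=1: 3<5, i++
i=2 j=1: 5==5 emit, i++,j++
i=3 j=2: 9>7, j++
i=3 j=3: 9<10, i++
i=4 j=3: 22>10, j++
i=4 j=4: 22>17, j++
i=4 j=5: 22>19, j++
i=4 j=6: 22<25, i++
i=5 j=6: 23<25, i++
i=6 j=6: 26>25, j++
i=6 j=7: 26<29, i++

intersection = [5]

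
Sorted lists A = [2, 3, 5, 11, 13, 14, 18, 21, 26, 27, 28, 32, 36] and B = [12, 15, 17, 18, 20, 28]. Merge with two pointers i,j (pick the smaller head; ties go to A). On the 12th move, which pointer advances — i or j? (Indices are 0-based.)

j

[i=0,j=0] A[i]=2<=B[j]=12 take 2 → i++
[i=1,j=0] A[i]=3<=B[j]=12 take 3 → i++
[i=2,j=0] A[i]=5<=B[j]=12 take 5 → i++
[i=3,j=0] A[i]=11<=B[j]=12 take 11 → i++
[i=4,j=0] A[i]=13>B[j]=12 take 12 → j++
[i=4,j=1] A[i]=13<=B[j]=15 take 13 → i++
[i=5,j=1] A[i]=14<=B[j]=15 take 14 → i++
[i=6,j=1] A[i]=18>B[j]=15 take 15 → j++
[i=6,j=2] A[i]=18>B[j]=17 take 17 → j++
[i=6,j=3] A[i]=18<=B[j]=18 take 18 → i++
[i=7,j=3] A[i]=21>B[j]=18 take 18 → j++
[i=7,j=4] A[i]=21>B[j]=20 take 20 → j++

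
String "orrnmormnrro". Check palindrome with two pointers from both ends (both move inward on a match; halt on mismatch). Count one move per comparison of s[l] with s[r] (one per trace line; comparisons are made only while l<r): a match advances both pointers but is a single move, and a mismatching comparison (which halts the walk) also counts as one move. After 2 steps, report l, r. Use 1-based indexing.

l=1 r=12: 'o'=='o', l++,r--
l=2 r=11: 'r'=='r', l++,r--

l=3, r=10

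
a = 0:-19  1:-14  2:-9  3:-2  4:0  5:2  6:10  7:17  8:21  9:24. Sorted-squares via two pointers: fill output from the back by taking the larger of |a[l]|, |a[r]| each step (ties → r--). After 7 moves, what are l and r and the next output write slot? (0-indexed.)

[0,9] |-19|<=|24| out[9]=576 → r--
[0,8] |-19|<=|21| out[8]=441 → r--
[0,7] |-19|>|17| out[7]=361 → l++
[1,7] |-14|<=|17| out[6]=289 → r--
[1,6] |-14|>|10| out[5]=196 → l++
[2,6] |-9|<=|10| out[4]=100 → r--
[2,5] |-9|>|2| out[3]=81 → l++

l=3, r=5, next write slot=2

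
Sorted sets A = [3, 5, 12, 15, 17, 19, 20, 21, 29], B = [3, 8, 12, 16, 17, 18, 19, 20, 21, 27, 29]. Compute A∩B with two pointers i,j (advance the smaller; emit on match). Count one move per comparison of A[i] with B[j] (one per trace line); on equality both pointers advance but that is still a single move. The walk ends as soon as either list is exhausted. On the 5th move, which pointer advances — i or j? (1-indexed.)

i

i=1 j=1: 3==3 emit, i++,j++
i=2 j=2: 5<8, i++
i=3 j=2: 12>8, j++
i=3 j=3: 12==12 emit, i++,j++
i=4 j=4: 15<16, i++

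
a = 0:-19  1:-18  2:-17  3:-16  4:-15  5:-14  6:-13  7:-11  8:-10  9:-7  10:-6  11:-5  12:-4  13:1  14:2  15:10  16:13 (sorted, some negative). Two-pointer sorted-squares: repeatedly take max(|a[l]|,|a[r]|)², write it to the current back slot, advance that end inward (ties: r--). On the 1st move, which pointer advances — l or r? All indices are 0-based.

l

[0,16] |-19|>|13| out[16]=361 → l++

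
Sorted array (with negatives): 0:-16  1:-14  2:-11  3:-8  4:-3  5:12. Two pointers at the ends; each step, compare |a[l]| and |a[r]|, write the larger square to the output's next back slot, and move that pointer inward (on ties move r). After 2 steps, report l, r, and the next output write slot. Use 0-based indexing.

l=2, r=5, next write slot=3

l=0 r=5: |-16|>|12| out[5]=256, l++
l=1 r=5: |-14|>|12| out[4]=196, l++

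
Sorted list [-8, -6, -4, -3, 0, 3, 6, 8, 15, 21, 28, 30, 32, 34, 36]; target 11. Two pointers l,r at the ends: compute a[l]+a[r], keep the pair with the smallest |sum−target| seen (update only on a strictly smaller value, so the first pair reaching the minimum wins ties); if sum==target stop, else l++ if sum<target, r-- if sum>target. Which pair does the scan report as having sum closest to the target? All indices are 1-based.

pair (-4, 15) with sum 11 (|Δ|=0)

[1,15] -8+36=28 d=17 * → r--
[1,14] -8+34=26 d=15 * → r--
[1,13] -8+32=24 d=13 * → r--
[1,12] -8+30=22 d=11 * → r--
[1,11] -8+28=20 d=9 * → r--
[1,10] -8+21=13 d=2 * → r--
[1,9] -8+15=7 d=4 → l++
[2,9] -6+15=9 d=2 → l++
[3,9] -4+15=11 d=0 * → stop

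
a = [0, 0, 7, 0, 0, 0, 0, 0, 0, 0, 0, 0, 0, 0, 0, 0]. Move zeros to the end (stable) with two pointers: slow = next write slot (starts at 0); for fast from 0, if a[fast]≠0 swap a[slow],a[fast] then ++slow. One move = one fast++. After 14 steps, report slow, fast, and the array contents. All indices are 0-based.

slow=1, fast=14, a=[7, 0, 0, 0, 0, 0, 0, 0, 0, 0, 0, 0, 0, 0, 0, 0]

slow=0 fast=0: a[fast]=0, fast++
slow=0 fast=1: a[fast]=0, fast++
slow=0 fast=2: a[fast]=7≠0 swap→a[0]=7, slow++,fast++
slow=1 fast=3: a[fast]=0, fast++
slow=1 fast=4: a[fast]=0, fast++
slow=1 fast=5: a[fast]=0, fast++
slow=1 fast=6: a[fast]=0, fast++
slow=1 fast=7: a[fast]=0, fast++
slow=1 fast=8: a[fast]=0, fast++
slow=1 fast=9: a[fast]=0, fast++
slow=1 fast=10: a[fast]=0, fast++
slow=1 fast=11: a[fast]=0, fast++
slow=1 fast=12: a[fast]=0, fast++
slow=1 fast=13: a[fast]=0, fast++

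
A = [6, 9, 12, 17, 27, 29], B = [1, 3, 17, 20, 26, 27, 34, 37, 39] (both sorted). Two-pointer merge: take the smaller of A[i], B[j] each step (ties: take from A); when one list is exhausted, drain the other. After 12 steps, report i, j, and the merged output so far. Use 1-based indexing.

i=1 j=1: A[i]=6>B[j]=1 take 1, j++
i=1 j=2: A[i]=6>B[j]=3 take 3, j++
i=1 j=3: A[i]=6<=B[j]=17 take 6, i++
i=2 j=3: A[i]=9<=B[j]=17 take 9, i++
i=3 j=3: A[i]=12<=B[j]=17 take 12, i++
i=4 j=3: A[i]=17<=B[j]=17 take 17, i++
i=5 j=3: A[i]=27>B[j]=17 take 17, j++
i=5 j=4: A[i]=27>B[j]=20 take 20, j++
i=5 j=5: A[i]=27>B[j]=26 take 26, j++
i=5 j=6: A[i]=27<=B[j]=27 take 27, i++
i=6 j=6: A[i]=29>B[j]=27 take 27, j++
i=6 j=7: A[i]=29<=B[j]=34 take 29, i++

i=7, j=7, merged so far=[1, 3, 6, 9, 12, 17, 17, 20, 26, 27, 27, 29]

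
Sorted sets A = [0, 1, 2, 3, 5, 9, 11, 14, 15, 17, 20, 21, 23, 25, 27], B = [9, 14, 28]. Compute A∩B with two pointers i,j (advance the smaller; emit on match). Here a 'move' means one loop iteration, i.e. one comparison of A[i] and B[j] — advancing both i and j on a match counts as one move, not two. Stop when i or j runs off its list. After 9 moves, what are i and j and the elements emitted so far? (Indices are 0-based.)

i=9, j=2, emitted=[9, 14]

[i=0,j=0] 0<9 → i++
[i=1,j=0] 1<9 → i++
[i=2,j=0] 2<9 → i++
[i=3,j=0] 3<9 → i++
[i=4,j=0] 5<9 → i++
[i=5,j=0] 9==9 emit → i++,j++
[i=6,j=1] 11<14 → i++
[i=7,j=1] 14==14 emit → i++,j++
[i=8,j=2] 15<28 → i++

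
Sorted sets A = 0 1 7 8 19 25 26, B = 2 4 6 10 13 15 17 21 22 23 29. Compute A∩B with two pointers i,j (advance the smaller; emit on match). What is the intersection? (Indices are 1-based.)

i=1 j=1: 0<2, i++
i=2 j=1: 1<2, i++
i=3 j=1: 7>2, j++
i=3 j=2: 7>4, j++
i=3 j=3: 7>6, j++
i=3 j=4: 7<10, i++
i=4 j=4: 8<10, i++
i=5 j=4: 19>10, j++
i=5 j=5: 19>13, j++
i=5 j=6: 19>15, j++
i=5 j=7: 19>17, j++
i=5 j=8: 19<21, i++
i=6 j=8: 25>21, j++
i=6 j=9: 25>22, j++
i=6 j=10: 25>23, j++
i=6 j=11: 25<29, i++
i=7 j=11: 26<29, i++

intersection = []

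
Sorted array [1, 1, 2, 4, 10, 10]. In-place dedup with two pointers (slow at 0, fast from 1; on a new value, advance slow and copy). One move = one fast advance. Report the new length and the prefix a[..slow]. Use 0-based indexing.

length 4; prefix = [1, 2, 4, 10]

slow=0 fast=1: a[fast]=1=a[slow] dup, fast++
slow=0 fast=2: a[fast]=2≠a[slow]=1 write a[1]=2, slow++,fast++
slow=1 fast=3: a[fast]=4≠a[slow]=2 write a[2]=4, slow++,fast++
slow=2 fast=4: a[fast]=10≠a[slow]=4 write a[3]=10, slow++,fast++
slow=3 fast=5: a[fast]=10=a[slow] dup, fast++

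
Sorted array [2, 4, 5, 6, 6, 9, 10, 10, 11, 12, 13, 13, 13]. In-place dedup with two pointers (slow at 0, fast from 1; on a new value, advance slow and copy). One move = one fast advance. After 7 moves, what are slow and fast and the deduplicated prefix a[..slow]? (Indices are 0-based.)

(s=0,f=1) a[fast]=4≠a[slow]=2 write a[1]=4 → slow++,fast++
(s=1,f=2) a[fast]=5≠a[slow]=4 write a[2]=5 → slow++,fast++
(s=2,f=3) a[fast]=6≠a[slow]=5 write a[3]=6 → slow++,fast++
(s=3,f=4) a[fast]=6=a[slow] dup → fast++
(s=3,f=5) a[fast]=9≠a[slow]=6 write a[4]=9 → slow++,fast++
(s=4,f=6) a[fast]=10≠a[slow]=9 write a[5]=10 → slow++,fast++
(s=5,f=7) a[fast]=10=a[slow] dup → fast++

slow=5, fast=8, prefix=[2, 4, 5, 6, 9, 10]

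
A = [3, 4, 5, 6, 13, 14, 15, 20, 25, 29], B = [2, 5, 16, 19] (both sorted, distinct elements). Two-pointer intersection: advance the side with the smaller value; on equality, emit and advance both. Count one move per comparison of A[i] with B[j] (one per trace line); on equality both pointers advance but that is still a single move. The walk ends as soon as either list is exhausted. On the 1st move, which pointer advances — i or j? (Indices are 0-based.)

i=0 j=0: 3>2, j++

j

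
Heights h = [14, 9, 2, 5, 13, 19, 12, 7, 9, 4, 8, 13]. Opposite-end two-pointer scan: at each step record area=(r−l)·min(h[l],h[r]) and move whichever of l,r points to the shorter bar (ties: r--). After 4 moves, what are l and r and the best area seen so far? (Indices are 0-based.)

[0,11] min(14,13)*11=143 best=143 * → r--
[0,10] min(14,8)*10=80 best=143 → r--
[0,9] min(14,4)*9=36 best=143 → r--
[0,8] min(14,9)*8=72 best=143 → r--

l=0, r=7, best area=143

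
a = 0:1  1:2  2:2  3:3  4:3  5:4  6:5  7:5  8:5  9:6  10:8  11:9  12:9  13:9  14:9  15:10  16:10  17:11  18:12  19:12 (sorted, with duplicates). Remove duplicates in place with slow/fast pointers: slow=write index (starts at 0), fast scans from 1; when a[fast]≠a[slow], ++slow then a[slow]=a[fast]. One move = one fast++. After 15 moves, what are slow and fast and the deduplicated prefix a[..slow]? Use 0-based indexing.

slow=8, fast=16, prefix=[1, 2, 3, 4, 5, 6, 8, 9, 10]

(s=0,f=1) a[fast]=2≠a[slow]=1 write a[1]=2 → slow++,fast++
(s=1,f=2) a[fast]=2=a[slow] dup → fast++
(s=1,f=3) a[fast]=3≠a[slow]=2 write a[2]=3 → slow++,fast++
(s=2,f=4) a[fast]=3=a[slow] dup → fast++
(s=2,f=5) a[fast]=4≠a[slow]=3 write a[3]=4 → slow++,fast++
(s=3,f=6) a[fast]=5≠a[slow]=4 write a[4]=5 → slow++,fast++
(s=4,f=7) a[fast]=5=a[slow] dup → fast++
(s=4,f=8) a[fast]=5=a[slow] dup → fast++
(s=4,f=9) a[fast]=6≠a[slow]=5 write a[5]=6 → slow++,fast++
(s=5,f=10) a[fast]=8≠a[slow]=6 write a[6]=8 → slow++,fast++
(s=6,f=11) a[fast]=9≠a[slow]=8 write a[7]=9 → slow++,fast++
(s=7,f=12) a[fast]=9=a[slow] dup → fast++
(s=7,f=13) a[fast]=9=a[slow] dup → fast++
(s=7,f=14) a[fast]=9=a[slow] dup → fast++
(s=7,f=15) a[fast]=10≠a[slow]=9 write a[8]=10 → slow++,fast++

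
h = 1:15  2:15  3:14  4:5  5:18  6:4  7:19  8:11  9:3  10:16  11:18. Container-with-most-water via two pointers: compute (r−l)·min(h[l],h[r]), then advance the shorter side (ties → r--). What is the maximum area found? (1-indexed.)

max area = 150

[1,11] min(15,18)*10=150 best=150 * → l++
[2,11] min(15,18)*9=135 best=150 → l++
[3,11] min(14,18)*8=112 best=150 → l++
[4,11] min(5,18)*7=35 best=150 → l++
[5,11] min(18,18)*6=108 best=150 → r--
[5,10] min(18,16)*5=80 best=150 → r--
[5,9] min(18,3)*4=12 best=150 → r--
[5,8] min(18,11)*3=33 best=150 → r--
[5,7] min(18,19)*2=36 best=150 → l++
[6,7] min(4,19)*1=4 best=150 → l++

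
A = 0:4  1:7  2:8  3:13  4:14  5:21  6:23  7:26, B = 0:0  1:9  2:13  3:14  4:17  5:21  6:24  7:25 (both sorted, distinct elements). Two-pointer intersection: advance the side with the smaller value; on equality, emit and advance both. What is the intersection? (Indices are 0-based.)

[i=0,j=0] 4>0 → j++
[i=0,j=1] 4<9 → i++
[i=1,j=1] 7<9 → i++
[i=2,j=1] 8<9 → i++
[i=3,j=1] 13>9 → j++
[i=3,j=2] 13==13 emit → i++,j++
[i=4,j=3] 14==14 emit → i++,j++
[i=5,j=4] 21>17 → j++
[i=5,j=5] 21==21 emit → i++,j++
[i=6,j=6] 23<24 → i++
[i=7,j=6] 26>24 → j++
[i=7,j=7] 26>25 → j++

intersection = [13, 14, 21]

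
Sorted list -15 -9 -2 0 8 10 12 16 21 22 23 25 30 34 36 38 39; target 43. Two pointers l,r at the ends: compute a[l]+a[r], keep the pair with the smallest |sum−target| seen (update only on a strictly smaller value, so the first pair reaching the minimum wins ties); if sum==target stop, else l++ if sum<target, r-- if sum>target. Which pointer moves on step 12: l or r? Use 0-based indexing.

l=0 r=16: -15+39=24 d=19 *, l++
l=1 r=16: -9+39=30 d=13 *, l++
l=2 r=16: -2+39=37 d=6 *, l++
l=3 r=16: 0+39=39 d=4 *, l++
l=4 r=16: 8+39=47 d=4, r--
l=4 r=15: 8+38=46 d=3 *, r--
l=4 r=14: 8+36=44 d=1 *, r--
l=4 r=13: 8+34=42 d=1, l++
l=5 r=13: 10+34=44 d=1, r--
l=5 r=12: 10+30=40 d=3, l++
l=6 r=12: 12+30=42 d=1, l++
l=7 r=12: 16+30=46 d=3, r--

r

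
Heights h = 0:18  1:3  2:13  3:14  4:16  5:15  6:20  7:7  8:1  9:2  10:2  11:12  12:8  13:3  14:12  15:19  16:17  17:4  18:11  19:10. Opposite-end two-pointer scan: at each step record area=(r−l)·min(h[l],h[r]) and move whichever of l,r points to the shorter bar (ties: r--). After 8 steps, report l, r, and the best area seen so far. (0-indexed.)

l=4, r=15, best area=272

[0,19] min(18,10)*19=190 best=190 * → r--
[0,18] min(18,11)*18=198 best=198 * → r--
[0,17] min(18,4)*17=68 best=198 → r--
[0,16] min(18,17)*16=272 best=272 * → r--
[0,15] min(18,19)*15=270 best=272 → l++
[1,15] min(3,19)*14=42 best=272 → l++
[2,15] min(13,19)*13=169 best=272 → l++
[3,15] min(14,19)*12=168 best=272 → l++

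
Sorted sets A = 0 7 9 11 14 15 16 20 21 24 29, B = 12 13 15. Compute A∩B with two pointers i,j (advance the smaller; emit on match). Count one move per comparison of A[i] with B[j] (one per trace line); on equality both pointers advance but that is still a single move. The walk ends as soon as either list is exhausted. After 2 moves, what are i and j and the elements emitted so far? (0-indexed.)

[i=0,j=0] 0<12 → i++
[i=1,j=0] 7<12 → i++

i=2, j=0, emitted=[]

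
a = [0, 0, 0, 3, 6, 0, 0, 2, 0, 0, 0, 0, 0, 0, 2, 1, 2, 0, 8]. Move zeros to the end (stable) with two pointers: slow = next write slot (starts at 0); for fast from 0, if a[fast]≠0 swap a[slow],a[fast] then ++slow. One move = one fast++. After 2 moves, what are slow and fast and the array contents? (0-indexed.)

(s=0,f=0) a[fast]=0 → fast++
(s=0,f=1) a[fast]=0 → fast++

slow=0, fast=2, a=[0, 0, 0, 3, 6, 0, 0, 2, 0, 0, 0, 0, 0, 0, 2, 1, 2, 0, 8]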